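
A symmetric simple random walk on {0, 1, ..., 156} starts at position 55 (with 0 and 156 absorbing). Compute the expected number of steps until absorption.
E[τ | X_0 = 55] = 5555

Let v_k = E[τ | X_0 = k]. Boundary: v_0 = v_156 = 0. Recurrence: v_k = 1 + (v_{k-1} + v_{k+1})/2 for 1 ≤ k ≤ 155. The particular solution to v_k − (v_{k-1} + v_{k+1})/2 = 1 is v_k = −k^2. Adding homogeneous solution A + B k and matching boundaries gives v_k = k (156 − k). Substituting k = 55: v_55 = 55 · 101 = 5555.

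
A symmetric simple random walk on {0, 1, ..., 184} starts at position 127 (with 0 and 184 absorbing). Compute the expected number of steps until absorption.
E[τ | X_0 = 127] = 7239

Let v_k = E[τ | X_0 = k]. Boundary: v_0 = v_184 = 0. Recurrence: v_k = 1 + (v_{k-1} + v_{k+1})/2 for 1 ≤ k ≤ 183. The particular solution to v_k − (v_{k-1} + v_{k+1})/2 = 1 is v_k = −k^2. Adding homogeneous solution A + B k and matching boundaries gives v_k = k (184 − k). Substituting k = 127: v_127 = 127 · 57 = 7239.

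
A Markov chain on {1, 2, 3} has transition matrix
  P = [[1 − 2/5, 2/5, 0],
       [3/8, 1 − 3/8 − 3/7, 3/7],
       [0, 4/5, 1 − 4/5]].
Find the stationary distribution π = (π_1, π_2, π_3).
π = (105/277, 112/277, 60/277)

This is a birth-death chain on three states, which satisfies detailed balance: π_1 · P_{12} = π_2 · P_{21} and π_2 · P_{23} = π_3 · P_{32}.
From π_1 · 2/5 = π_2 · 3/8: π_2/π_1 = (2/5)/(3/8) = 16/15.
From π_2 · 3/7 = π_3 · 4/5: π_3/π_2 = (3/7)/(4/5) = 15/28.
Take π_1 proportional to 1; then unnormalized π = (1, 16/15, 4/7). Normalize by dividing by the sum 277/105:
  π = (105/277, 112/277, 60/277).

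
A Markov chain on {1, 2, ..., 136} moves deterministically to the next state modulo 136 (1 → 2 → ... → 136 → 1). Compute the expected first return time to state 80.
E[T_80 | X_0 = 80] = 136

The chain cycles deterministically, so starting at state 80 it returns in exactly 136 steps. Equivalently, the stationary distribution is uniform π_j = 1/136 for every state j, so by Kac's formula E[T_80] = 1/π_80 = 136.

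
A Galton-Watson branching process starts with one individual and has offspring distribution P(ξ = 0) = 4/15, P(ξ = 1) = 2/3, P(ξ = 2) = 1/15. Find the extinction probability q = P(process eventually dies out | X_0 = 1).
q = 1

Mean offspring μ = 0·4/15 + 1·2/3 + 2·1/15 = 4/5 ≤ 1. For μ ≤ 1 with offspring not concentrated at 1, the Galton-Watson process goes extinct almost surely, so q = 1.
(Algebraic check: The pgf is f(s) = 4/15 + 2/3·s + 1/15·s². The extinction probability q is the smallest fixed point of f in [0, 1]. Setting s = f(s):
  1/15·s² + (2/3 − 1)·s + 4/15 = 0
  1/15·s² − (4/15 + 1/15)·s + 4/15 = 0
which factors as (s − 1)·(1/15·s − 4/15) = 0, giving roots s = 1 and s = (4/15)/(1/15) = 4. Since 4 ≥ 1, the smallest root in [0, 1] is s = 1.)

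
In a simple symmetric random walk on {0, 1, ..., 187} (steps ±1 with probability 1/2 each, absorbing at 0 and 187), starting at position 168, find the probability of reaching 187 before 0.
P(hit 187 before 0) = 168/187

Let u_k = P(hit 187 before 0 | start at k). Then u_0 = 0, u_187 = 1, and u_k = u_{k-1}/2 + u_{k+1}/2 for 1 ≤ k ≤ 186. This harmonic recurrence is solved by u_k = k/187, giving u_168 = 168/187.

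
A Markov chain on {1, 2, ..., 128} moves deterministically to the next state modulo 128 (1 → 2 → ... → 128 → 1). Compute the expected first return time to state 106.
E[T_106 | X_0 = 106] = 128

The chain cycles deterministically, so starting at state 106 it returns in exactly 128 steps. Equivalently, the stationary distribution is uniform π_j = 1/128 for every state j, so by Kac's formula E[T_106] = 1/π_106 = 128.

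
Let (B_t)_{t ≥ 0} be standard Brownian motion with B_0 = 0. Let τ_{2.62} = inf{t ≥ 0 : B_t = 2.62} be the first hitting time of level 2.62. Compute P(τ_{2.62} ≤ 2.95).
P(τ_{2.62} ≤ 2.95) = 2(1 − Φ(2.62/√2.95)) = 2(1 − Φ(1.5254)) ≈ 0.1272

By the reflection principle for standard BM, P(τ_b ≤ t) = 2 · P(B_t ≥ b). Since B_t ~ N(0, t), P(B_t ≥ 2.62) = 1 − Φ(2.62/√t) = 1 − Φ(2.62/√2.95) = 1 − Φ(1.5254) ≈ 0.06358. Doubling: P(τ_{2.62} ≤ 2.95) ≈ 2 · 0.06358 = 0.12716 ≈ 0.1272.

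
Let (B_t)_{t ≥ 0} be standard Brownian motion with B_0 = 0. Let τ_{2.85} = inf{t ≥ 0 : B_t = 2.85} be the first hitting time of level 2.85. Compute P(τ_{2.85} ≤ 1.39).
P(τ_{2.85} ≤ 1.39) = 2(1 − Φ(2.85/√1.39)) = 2(1 − Φ(2.4173)) ≈ 0.0156

By the reflection principle for standard BM, P(τ_b ≤ t) = 2 · P(B_t ≥ b). Since B_t ~ N(0, t), P(B_t ≥ 2.85) = 1 − Φ(2.85/√t) = 1 − Φ(2.85/√1.39) = 1 − Φ(2.4173) ≈ 0.00782. Doubling: P(τ_{2.85} ≤ 1.39) ≈ 2 · 0.00782 = 0.01564 ≈ 0.0156.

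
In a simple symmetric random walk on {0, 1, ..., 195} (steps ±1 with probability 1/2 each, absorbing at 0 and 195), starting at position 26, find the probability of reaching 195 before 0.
P(hit 195 before 0) = 26/195 = 2/15

Let u_k = P(hit 195 before 0 | start at k). Then u_0 = 0, u_195 = 1, and u_k = u_{k-1}/2 + u_{k+1}/2 for 1 ≤ k ≤ 194. This harmonic recurrence is solved by u_k = k/195, giving u_26 = 26/195 = 2/15.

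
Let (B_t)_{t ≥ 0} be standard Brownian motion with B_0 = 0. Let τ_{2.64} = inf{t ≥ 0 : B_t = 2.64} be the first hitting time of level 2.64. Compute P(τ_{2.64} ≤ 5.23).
P(τ_{2.64} ≤ 5.23) = 2(1 − Φ(2.64/√5.23)) = 2(1 − Φ(1.1544)) ≈ 0.2483

By the reflection principle for standard BM, P(τ_b ≤ t) = 2 · P(B_t ≥ b). Since B_t ~ N(0, t), P(B_t ≥ 2.64) = 1 − Φ(2.64/√t) = 1 − Φ(2.64/√5.23) = 1 − Φ(1.1544) ≈ 0.12417. Doubling: P(τ_{2.64} ≤ 5.23) ≈ 2 · 0.12417 = 0.24834 ≈ 0.2483.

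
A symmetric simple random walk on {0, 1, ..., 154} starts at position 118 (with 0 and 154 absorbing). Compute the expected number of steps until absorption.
E[τ | X_0 = 118] = 4248

Let v_k = E[τ | X_0 = k]. Boundary: v_0 = v_154 = 0. Recurrence: v_k = 1 + (v_{k-1} + v_{k+1})/2 for 1 ≤ k ≤ 153. The particular solution to v_k − (v_{k-1} + v_{k+1})/2 = 1 is v_k = −k^2. Adding homogeneous solution A + B k and matching boundaries gives v_k = k (154 − k). Substituting k = 118: v_118 = 118 · 36 = 4248.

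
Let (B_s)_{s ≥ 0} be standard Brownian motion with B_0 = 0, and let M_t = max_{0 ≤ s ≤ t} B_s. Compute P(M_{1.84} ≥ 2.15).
P(M_{1.84} ≥ 2.15) = 2·P(B_{1.84} ≥ 2.15) = 2(1 − Φ(2.15/√1.84)) ≈ 0.1130

By the reflection principle for Brownian motion, P(M_t ≥ a) = 2 · P(B_t ≥ a) for a ≥ 0. Since B_t ~ N(0, t), P(B_t ≥ 2.15) = 1 − Φ(2.15/√t) = 1 − Φ(2.15/√1.84) = 1 − Φ(1.5850). So
  P(M_{1.84} ≥ 2.15) = 2(1 − Φ(1.5850)) ≈ 0.1130.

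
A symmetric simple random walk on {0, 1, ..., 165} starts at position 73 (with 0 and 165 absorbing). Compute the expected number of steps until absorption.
E[τ | X_0 = 73] = 6716

Let v_k = E[τ | X_0 = k]. Boundary: v_0 = v_165 = 0. Recurrence: v_k = 1 + (v_{k-1} + v_{k+1})/2 for 1 ≤ k ≤ 164. The particular solution to v_k − (v_{k-1} + v_{k+1})/2 = 1 is v_k = −k^2. Adding homogeneous solution A + B k and matching boundaries gives v_k = k (165 − k). Substituting k = 73: v_73 = 73 · 92 = 6716.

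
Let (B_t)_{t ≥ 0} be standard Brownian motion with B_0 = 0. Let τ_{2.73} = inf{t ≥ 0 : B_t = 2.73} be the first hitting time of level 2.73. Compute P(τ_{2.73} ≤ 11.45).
P(τ_{2.73} ≤ 11.45) = 2(1 − Φ(2.73/√11.45)) = 2(1 − Φ(0.8068)) ≈ 0.4198

By the reflection principle for standard BM, P(τ_b ≤ t) = 2 · P(B_t ≥ b). Since B_t ~ N(0, t), P(B_t ≥ 2.73) = 1 − Φ(2.73/√t) = 1 − Φ(2.73/√11.45) = 1 − Φ(0.8068) ≈ 0.20989. Doubling: P(τ_{2.73} ≤ 11.45) ≈ 2 · 0.20989 = 0.41978 ≈ 0.4198.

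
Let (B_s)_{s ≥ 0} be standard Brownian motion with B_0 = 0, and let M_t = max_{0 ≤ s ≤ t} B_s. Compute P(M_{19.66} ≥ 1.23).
P(M_{19.66} ≥ 1.23) = 2·P(B_{19.66} ≥ 1.23) = 2(1 − Φ(1.23/√19.66)) ≈ 0.7815

By the reflection principle for Brownian motion, P(M_t ≥ a) = 2 · P(B_t ≥ a) for a ≥ 0. Since B_t ~ N(0, t), P(B_t ≥ 1.23) = 1 − Φ(1.23/√t) = 1 − Φ(1.23/√19.66) = 1 − Φ(0.2774). So
  P(M_{19.66} ≥ 1.23) = 2(1 − Φ(0.2774)) ≈ 0.7815.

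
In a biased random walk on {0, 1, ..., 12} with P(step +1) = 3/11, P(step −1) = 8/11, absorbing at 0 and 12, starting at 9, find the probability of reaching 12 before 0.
P(hit 12 before 0) = (1 − (8/3)^9) / (1 − (8/3)^12) = 7470819/141688547

Let u_k denote P(reach 12 before 0 | start at k). Boundary: u_0 = 0, u_12 = 1. Recurrence: u_k = 3/11·u_{k+1} + 8/11·u_{k-1} for 1 ≤ k ≤ 11. Try u_k = A + B·r^k with r = q/p = (8/11)/(3/11) = 8/3. Substitution satisfies the recurrence; boundary conditions give:
  u_k = (1 − r^k) / (1 − r^N) = (1 − (8/3)^9) / (1 − (8/3)^12) = 7470819/141688547.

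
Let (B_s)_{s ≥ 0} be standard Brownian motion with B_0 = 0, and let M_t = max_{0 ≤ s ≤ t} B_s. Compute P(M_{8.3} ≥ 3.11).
P(M_{8.3} ≥ 3.11) = 2·P(B_{8.3} ≥ 3.11) = 2(1 − Φ(3.11/√8.3)) ≈ 0.2804

By the reflection principle for Brownian motion, P(M_t ≥ a) = 2 · P(B_t ≥ a) for a ≥ 0. Since B_t ~ N(0, t), P(B_t ≥ 3.11) = 1 − Φ(3.11/√t) = 1 − Φ(3.11/√8.3) = 1 − Φ(1.0795). So
  P(M_{8.3} ≥ 3.11) = 2(1 − Φ(1.0795)) ≈ 0.2804.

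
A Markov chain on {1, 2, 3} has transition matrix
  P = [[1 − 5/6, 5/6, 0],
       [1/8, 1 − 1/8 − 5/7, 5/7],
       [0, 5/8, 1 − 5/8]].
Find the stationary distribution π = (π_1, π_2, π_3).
π = (7/107, 140/321, 160/321)

This is a birth-death chain on three states, which satisfies detailed balance: π_1 · P_{12} = π_2 · P_{21} and π_2 · P_{23} = π_3 · P_{32}.
From π_1 · 5/6 = π_2 · 1/8: π_2/π_1 = (5/6)/(1/8) = 20/3.
From π_2 · 5/7 = π_3 · 5/8: π_3/π_2 = (5/7)/(5/8) = 8/7.
Take π_1 proportional to 1; then unnormalized π = (1, 20/3, 160/21). Normalize by dividing by the sum 107/7:
  π = (7/107, 140/321, 160/321).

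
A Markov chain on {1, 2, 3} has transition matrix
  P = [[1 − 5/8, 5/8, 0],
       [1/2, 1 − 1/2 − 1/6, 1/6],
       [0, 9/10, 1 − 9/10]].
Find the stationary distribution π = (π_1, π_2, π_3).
π = (27/67, 135/268, 25/268)

This is a birth-death chain on three states, which satisfies detailed balance: π_1 · P_{12} = π_2 · P_{21} and π_2 · P_{23} = π_3 · P_{32}.
From π_1 · 5/8 = π_2 · 1/2: π_2/π_1 = (5/8)/(1/2) = 5/4.
From π_2 · 1/6 = π_3 · 9/10: π_3/π_2 = (1/6)/(9/10) = 5/27.
Take π_1 proportional to 1; then unnormalized π = (1, 5/4, 25/108). Normalize by dividing by the sum 67/27:
  π = (27/67, 135/268, 25/268).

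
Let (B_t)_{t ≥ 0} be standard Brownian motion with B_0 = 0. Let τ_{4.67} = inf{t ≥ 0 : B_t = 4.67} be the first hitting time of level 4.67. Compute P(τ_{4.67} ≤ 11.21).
P(τ_{4.67} ≤ 11.21) = 2(1 − Φ(4.67/√11.21)) = 2(1 − Φ(1.3948)) ≈ 0.1631

By the reflection principle for standard BM, P(τ_b ≤ t) = 2 · P(B_t ≥ b). Since B_t ~ N(0, t), P(B_t ≥ 4.67) = 1 − Φ(4.67/√t) = 1 − Φ(4.67/√11.21) = 1 − Φ(1.3948) ≈ 0.08154. Doubling: P(τ_{4.67} ≤ 11.21) ≈ 2 · 0.08154 = 0.16308 ≈ 0.1631.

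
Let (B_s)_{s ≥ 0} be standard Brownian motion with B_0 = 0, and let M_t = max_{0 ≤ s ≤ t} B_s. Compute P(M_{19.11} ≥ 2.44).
P(M_{19.11} ≥ 2.44) = 2·P(B_{19.11} ≥ 2.44) = 2(1 − Φ(2.44/√19.11)) ≈ 0.5767

By the reflection principle for Brownian motion, P(M_t ≥ a) = 2 · P(B_t ≥ a) for a ≥ 0. Since B_t ~ N(0, t), P(B_t ≥ 2.44) = 1 − Φ(2.44/√t) = 1 − Φ(2.44/√19.11) = 1 − Φ(0.5582). So
  P(M_{19.11} ≥ 2.44) = 2(1 − Φ(0.5582)) ≈ 0.5767.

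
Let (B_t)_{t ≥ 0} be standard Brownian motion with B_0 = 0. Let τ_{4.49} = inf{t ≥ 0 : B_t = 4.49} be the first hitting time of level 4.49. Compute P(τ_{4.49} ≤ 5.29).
P(τ_{4.49} ≤ 5.29) = 2(1 − Φ(4.49/√5.29)) = 2(1 − Φ(1.9522)) ≈ 0.0509

By the reflection principle for standard BM, P(τ_b ≤ t) = 2 · P(B_t ≥ b). Since B_t ~ N(0, t), P(B_t ≥ 4.49) = 1 − Φ(4.49/√t) = 1 − Φ(4.49/√5.29) = 1 − Φ(1.9522) ≈ 0.02546. Doubling: P(τ_{4.49} ≤ 5.29) ≈ 2 · 0.02546 = 0.05092 ≈ 0.0509.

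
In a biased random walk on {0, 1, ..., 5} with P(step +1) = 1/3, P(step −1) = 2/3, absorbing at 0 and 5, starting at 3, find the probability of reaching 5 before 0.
P(hit 5 before 0) = (1 − (2)^3) / (1 − (2)^5) = 7/31

Let u_k denote P(reach 5 before 0 | start at k). Boundary: u_0 = 0, u_5 = 1. Recurrence: u_k = 1/3·u_{k+1} + 2/3·u_{k-1} for 1 ≤ k ≤ 4. Try u_k = A + B·r^k with r = q/p = (2/3)/(1/3) = 2. Substitution satisfies the recurrence; boundary conditions give:
  u_k = (1 − r^k) / (1 − r^N) = (1 − (2)^3) / (1 − (2)^5) = 7/31.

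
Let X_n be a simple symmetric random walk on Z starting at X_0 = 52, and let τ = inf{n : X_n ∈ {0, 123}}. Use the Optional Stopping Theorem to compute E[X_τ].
E[X_τ] = 52

X_n is a martingale and τ is a bounded-mean stopping time (indeed τ is finite a.s. with bounded expectation since the walk is in a bounded region). By the OST, E[X_τ] = E[X_0] = 52. Equivalently: E[X_τ] = 123 · P(hit 123 first) + 0 · P(hit 0 first) = 123 · (52/123) = 52.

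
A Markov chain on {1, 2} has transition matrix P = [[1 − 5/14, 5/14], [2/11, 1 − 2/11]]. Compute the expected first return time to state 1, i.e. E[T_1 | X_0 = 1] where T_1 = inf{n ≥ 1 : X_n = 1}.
E[T_1 | X_0 = 1] = 1/π_1 = 83/28

For an irreducible recurrent Markov chain with stationary distribution π, E[T_i | X_0 = i] = 1/π_i (Kac's formula). Here π_1 = (2/11)/(5/14 + 2/11) = (2/11)/(83/154) = 28/83, so E[T_1 | X_0 = 1] = 1/π_1 = (5/14 + 2/11)/(2/11) = (83/154)/(2/11) = 83/28.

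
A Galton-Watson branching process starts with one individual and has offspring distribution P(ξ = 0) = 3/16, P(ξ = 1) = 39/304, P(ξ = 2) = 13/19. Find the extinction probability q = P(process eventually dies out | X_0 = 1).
q = 57/208

The pgf is f(s) = 3/16 + 39/304·s + 13/19·s². The extinction probability q is the smallest fixed point of f in [0, 1]. Setting s = f(s):
  13/19·s² + (39/304 − 1)·s + 3/16 = 0
  13/19·s² − (3/16 + 13/19)·s + 3/16 = 0
which factors as (s − 1)·(13/19·s − 3/16) = 0, giving roots s = 1 and s = (3/16)/(13/19) = 57/208.
Mean offspring μ = 39/304 + 2·13/19 = 455/304 > 1 (supercritical), so q < 1. The extinction probability is the smaller root: q = (3/16)/(13/19) = 57/208.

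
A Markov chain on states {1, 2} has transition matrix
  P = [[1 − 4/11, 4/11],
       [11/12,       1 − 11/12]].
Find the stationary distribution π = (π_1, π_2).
π_1 = 121/169, π_2 = 48/169

Solve πP = π with π_1 + π_2 = 1. From πP = π: π_1 · (1 − 4/11) + π_2 · 11/12 = π_1 ⇒ π_2 · 11/12 = π_1 · 4/11 ⇒ π_2/π_1 = (4/11)/(11/12) = 48/121. Together with π_1 + π_2 = 1:
  π_1 = (11/12)/(4/11 + 11/12) = (11/12)/(169/132) = 121/169,
  π_2 = (4/11)/(4/11 + 11/12) = (4/11)/(169/132) = 48/169.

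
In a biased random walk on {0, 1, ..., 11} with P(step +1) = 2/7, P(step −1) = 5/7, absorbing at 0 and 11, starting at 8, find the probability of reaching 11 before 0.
P(hit 11 before 0) = (1 − (5/2)^8) / (1 − (5/2)^11) = 1040984/16275359

Let u_k denote P(reach 11 before 0 | start at k). Boundary: u_0 = 0, u_11 = 1. Recurrence: u_k = 2/7·u_{k+1} + 5/7·u_{k-1} for 1 ≤ k ≤ 10. Try u_k = A + B·r^k with r = q/p = (5/7)/(2/7) = 5/2. Substitution satisfies the recurrence; boundary conditions give:
  u_k = (1 − r^k) / (1 − r^N) = (1 − (5/2)^8) / (1 − (5/2)^11) = 1040984/16275359.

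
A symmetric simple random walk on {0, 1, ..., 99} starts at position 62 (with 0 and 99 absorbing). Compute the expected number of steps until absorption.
E[τ | X_0 = 62] = 2294

Let v_k = E[τ | X_0 = k]. Boundary: v_0 = v_99 = 0. Recurrence: v_k = 1 + (v_{k-1} + v_{k+1})/2 for 1 ≤ k ≤ 98. The particular solution to v_k − (v_{k-1} + v_{k+1})/2 = 1 is v_k = −k^2. Adding homogeneous solution A + B k and matching boundaries gives v_k = k (99 − k). Substituting k = 62: v_62 = 62 · 37 = 2294.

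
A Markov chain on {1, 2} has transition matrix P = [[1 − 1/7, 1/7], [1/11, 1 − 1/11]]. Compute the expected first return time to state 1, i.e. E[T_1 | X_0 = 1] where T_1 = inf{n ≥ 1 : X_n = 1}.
E[T_1 | X_0 = 1] = 1/π_1 = 18/7

For an irreducible recurrent Markov chain with stationary distribution π, E[T_i | X_0 = i] = 1/π_i (Kac's formula). Here π_1 = (1/11)/(1/7 + 1/11) = (1/11)/(18/77) = 7/18, so E[T_1 | X_0 = 1] = 1/π_1 = (1/7 + 1/11)/(1/11) = (18/77)/(1/11) = 18/7.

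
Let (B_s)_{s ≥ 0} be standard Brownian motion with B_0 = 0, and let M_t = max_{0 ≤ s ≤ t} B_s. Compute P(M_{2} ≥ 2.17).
P(M_{2} ≥ 2.17) = 2·P(B_{2} ≥ 2.17) = 2(1 − Φ(2.17/√2)) ≈ 0.1249

By the reflection principle for Brownian motion, P(M_t ≥ a) = 2 · P(B_t ≥ a) for a ≥ 0. Since B_t ~ N(0, t), P(B_t ≥ 2.17) = 1 − Φ(2.17/√t) = 1 − Φ(2.17/√2) = 1 − Φ(1.5344). So
  P(M_{2} ≥ 2.17) = 2(1 − Φ(1.5344)) ≈ 0.1249.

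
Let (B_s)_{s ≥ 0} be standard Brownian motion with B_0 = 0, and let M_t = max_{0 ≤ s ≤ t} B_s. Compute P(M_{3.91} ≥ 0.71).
P(M_{3.91} ≥ 0.71) = 2·P(B_{3.91} ≥ 0.71) = 2(1 − Φ(0.71/√3.91)) ≈ 0.7195

By the reflection principle for Brownian motion, P(M_t ≥ a) = 2 · P(B_t ≥ a) for a ≥ 0. Since B_t ~ N(0, t), P(B_t ≥ 0.71) = 1 − Φ(0.71/√t) = 1 − Φ(0.71/√3.91) = 1 − Φ(0.3591). So
  P(M_{3.91} ≥ 0.71) = 2(1 − Φ(0.3591)) ≈ 0.7195.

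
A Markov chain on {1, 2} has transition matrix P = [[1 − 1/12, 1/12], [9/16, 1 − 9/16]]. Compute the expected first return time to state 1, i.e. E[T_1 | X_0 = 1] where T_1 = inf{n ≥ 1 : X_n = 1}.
E[T_1 | X_0 = 1] = 1/π_1 = 31/27

For an irreducible recurrent Markov chain with stationary distribution π, E[T_i | X_0 = i] = 1/π_i (Kac's formula). Here π_1 = (9/16)/(1/12 + 9/16) = (9/16)/(31/48) = 27/31, so E[T_1 | X_0 = 1] = 1/π_1 = (1/12 + 9/16)/(9/16) = (31/48)/(9/16) = 31/27.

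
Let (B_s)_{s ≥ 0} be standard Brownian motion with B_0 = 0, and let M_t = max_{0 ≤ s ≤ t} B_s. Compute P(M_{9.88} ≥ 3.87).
P(M_{9.88} ≥ 3.87) = 2·P(B_{9.88} ≥ 3.87) = 2(1 − Φ(3.87/√9.88)) ≈ 0.2182

By the reflection principle for Brownian motion, P(M_t ≥ a) = 2 · P(B_t ≥ a) for a ≥ 0. Since B_t ~ N(0, t), P(B_t ≥ 3.87) = 1 − Φ(3.87/√t) = 1 − Φ(3.87/√9.88) = 1 − Φ(1.2312). So
  P(M_{9.88} ≥ 3.87) = 2(1 − Φ(1.2312)) ≈ 0.2182.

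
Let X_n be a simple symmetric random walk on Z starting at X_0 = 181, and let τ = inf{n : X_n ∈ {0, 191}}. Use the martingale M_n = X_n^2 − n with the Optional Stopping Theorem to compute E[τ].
E[τ] = 1810

M_n = X_n^2 − n is a martingale (since E[X_{n+1}^2 | F_n] = X_n^2 + 1). By OST (τ has finite mean in a bounded region), E[M_τ] = E[M_0] = X_0^2 − 0 = 181^2 = 32761. Also E[M_τ] = E[X_τ^2] − E[τ]. The walk exits at 0 or 191, with P(hit 191 first) = 181/191, so E[X_τ^2] = 191^2 · 181/191 + 0 = 34571. Thus E[τ] = E[X_τ^2] − E[M_τ] = 34571 − 32761 = 1810 = 181(191 − 181) = 1810.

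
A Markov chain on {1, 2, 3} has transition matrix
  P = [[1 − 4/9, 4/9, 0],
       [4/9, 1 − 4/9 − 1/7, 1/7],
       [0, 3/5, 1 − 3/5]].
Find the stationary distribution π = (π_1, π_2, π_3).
π = (21/47, 21/47, 5/47)

This is a birth-death chain on three states, which satisfies detailed balance: π_1 · P_{12} = π_2 · P_{21} and π_2 · P_{23} = π_3 · P_{32}.
From π_1 · 4/9 = π_2 · 4/9: π_2/π_1 = (4/9)/(4/9) = 1.
From π_2 · 1/7 = π_3 · 3/5: π_3/π_2 = (1/7)/(3/5) = 5/21.
Take π_1 proportional to 1; then unnormalized π = (1, 1, 5/21). Normalize by dividing by the sum 47/21:
  π = (21/47, 21/47, 5/47).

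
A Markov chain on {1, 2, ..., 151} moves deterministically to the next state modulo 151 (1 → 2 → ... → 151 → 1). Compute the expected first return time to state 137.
E[T_137 | X_0 = 137] = 151

The chain cycles deterministically, so starting at state 137 it returns in exactly 151 steps. Equivalently, the stationary distribution is uniform π_j = 1/151 for every state j, so by Kac's formula E[T_137] = 1/π_137 = 151.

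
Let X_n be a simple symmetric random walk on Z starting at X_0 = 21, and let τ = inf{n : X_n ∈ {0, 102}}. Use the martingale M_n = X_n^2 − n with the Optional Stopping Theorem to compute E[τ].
E[τ] = 1701

M_n = X_n^2 − n is a martingale (since E[X_{n+1}^2 | F_n] = X_n^2 + 1). By OST (τ has finite mean in a bounded region), E[M_τ] = E[M_0] = X_0^2 − 0 = 21^2 = 441. Also E[M_τ] = E[X_τ^2] − E[τ]. The walk exits at 0 or 102, with P(hit 102 first) = 21/102, so E[X_τ^2] = 102^2 · 21/102 + 0 = 2142. Thus E[τ] = E[X_τ^2] − E[M_τ] = 2142 − 441 = 1701 = 21(102 − 21) = 1701.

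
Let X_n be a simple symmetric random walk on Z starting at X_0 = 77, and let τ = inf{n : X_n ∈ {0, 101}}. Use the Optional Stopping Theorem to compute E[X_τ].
E[X_τ] = 77

X_n is a martingale and τ is a bounded-mean stopping time (indeed τ is finite a.s. with bounded expectation since the walk is in a bounded region). By the OST, E[X_τ] = E[X_0] = 77. Equivalently: E[X_τ] = 101 · P(hit 101 first) + 0 · P(hit 0 first) = 101 · (77/101) = 77.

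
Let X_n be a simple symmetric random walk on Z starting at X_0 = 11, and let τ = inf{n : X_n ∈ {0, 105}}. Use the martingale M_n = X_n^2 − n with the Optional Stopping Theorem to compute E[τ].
E[τ] = 1034

M_n = X_n^2 − n is a martingale (since E[X_{n+1}^2 | F_n] = X_n^2 + 1). By OST (τ has finite mean in a bounded region), E[M_τ] = E[M_0] = X_0^2 − 0 = 11^2 = 121. Also E[M_τ] = E[X_τ^2] − E[τ]. The walk exits at 0 or 105, with P(hit 105 first) = 11/105, so E[X_τ^2] = 105^2 · 11/105 + 0 = 1155. Thus E[τ] = E[X_τ^2] − E[M_τ] = 1155 − 121 = 1034 = 11(105 − 11) = 1034.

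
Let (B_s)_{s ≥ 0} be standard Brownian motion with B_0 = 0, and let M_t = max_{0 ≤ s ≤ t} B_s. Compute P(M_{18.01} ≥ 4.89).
P(M_{18.01} ≥ 4.89) = 2·P(B_{18.01} ≥ 4.89) = 2(1 − Φ(4.89/√18.01)) ≈ 0.2492

By the reflection principle for Brownian motion, P(M_t ≥ a) = 2 · P(B_t ≥ a) for a ≥ 0. Since B_t ~ N(0, t), P(B_t ≥ 4.89) = 1 − Φ(4.89/√t) = 1 − Φ(4.89/√18.01) = 1 − Φ(1.1523). So
  P(M_{18.01} ≥ 4.89) = 2(1 − Φ(1.1523)) ≈ 0.2492.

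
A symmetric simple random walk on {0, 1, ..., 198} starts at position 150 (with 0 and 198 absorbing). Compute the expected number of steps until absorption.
E[τ | X_0 = 150] = 7200

Let v_k = E[τ | X_0 = k]. Boundary: v_0 = v_198 = 0. Recurrence: v_k = 1 + (v_{k-1} + v_{k+1})/2 for 1 ≤ k ≤ 197. The particular solution to v_k − (v_{k-1} + v_{k+1})/2 = 1 is v_k = −k^2. Adding homogeneous solution A + B k and matching boundaries gives v_k = k (198 − k). Substituting k = 150: v_150 = 150 · 48 = 7200.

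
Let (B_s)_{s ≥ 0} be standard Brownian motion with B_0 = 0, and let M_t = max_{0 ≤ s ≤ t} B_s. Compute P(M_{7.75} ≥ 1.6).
P(M_{7.75} ≥ 1.6) = 2·P(B_{7.75} ≥ 1.6) = 2(1 − Φ(1.6/√7.75)) ≈ 0.5655

By the reflection principle for Brownian motion, P(M_t ≥ a) = 2 · P(B_t ≥ a) for a ≥ 0. Since B_t ~ N(0, t), P(B_t ≥ 1.6) = 1 − Φ(1.6/√t) = 1 − Φ(1.6/√7.75) = 1 − Φ(0.5747). So
  P(M_{7.75} ≥ 1.6) = 2(1 − Φ(0.5747)) ≈ 0.5655.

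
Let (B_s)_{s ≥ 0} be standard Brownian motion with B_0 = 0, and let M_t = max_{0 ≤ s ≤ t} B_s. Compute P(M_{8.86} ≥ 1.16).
P(M_{8.86} ≥ 1.16) = 2·P(B_{8.86} ≥ 1.16) = 2(1 − Φ(1.16/√8.86)) ≈ 0.6968

By the reflection principle for Brownian motion, P(M_t ≥ a) = 2 · P(B_t ≥ a) for a ≥ 0. Since B_t ~ N(0, t), P(B_t ≥ 1.16) = 1 − Φ(1.16/√t) = 1 − Φ(1.16/√8.86) = 1 − Φ(0.3897). So
  P(M_{8.86} ≥ 1.16) = 2(1 − Φ(0.3897)) ≈ 0.6968.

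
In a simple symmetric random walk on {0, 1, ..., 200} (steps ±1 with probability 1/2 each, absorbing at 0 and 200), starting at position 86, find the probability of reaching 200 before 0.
P(hit 200 before 0) = 86/200 = 43/100

Let u_k = P(hit 200 before 0 | start at k). Then u_0 = 0, u_200 = 1, and u_k = u_{k-1}/2 + u_{k+1}/2 for 1 ≤ k ≤ 199. This harmonic recurrence is solved by u_k = k/200, giving u_86 = 86/200 = 43/100.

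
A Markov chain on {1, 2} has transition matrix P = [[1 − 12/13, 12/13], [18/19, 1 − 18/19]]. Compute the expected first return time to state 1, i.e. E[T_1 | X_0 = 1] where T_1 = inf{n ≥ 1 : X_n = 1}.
E[T_1 | X_0 = 1] = 1/π_1 = 77/39

For an irreducible recurrent Markov chain with stationary distribution π, E[T_i | X_0 = i] = 1/π_i (Kac's formula). Here π_1 = (18/19)/(12/13 + 18/19) = (18/19)/(462/247) = 39/77, so E[T_1 | X_0 = 1] = 1/π_1 = (12/13 + 18/19)/(18/19) = (462/247)/(18/19) = 77/39.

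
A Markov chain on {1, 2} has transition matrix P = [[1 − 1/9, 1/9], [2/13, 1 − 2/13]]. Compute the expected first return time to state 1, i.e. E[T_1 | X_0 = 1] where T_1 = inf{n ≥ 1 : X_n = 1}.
E[T_1 | X_0 = 1] = 1/π_1 = 31/18

For an irreducible recurrent Markov chain with stationary distribution π, E[T_i | X_0 = i] = 1/π_i (Kac's formula). Here π_1 = (2/13)/(1/9 + 2/13) = (2/13)/(31/117) = 18/31, so E[T_1 | X_0 = 1] = 1/π_1 = (1/9 + 2/13)/(2/13) = (31/117)/(2/13) = 31/18.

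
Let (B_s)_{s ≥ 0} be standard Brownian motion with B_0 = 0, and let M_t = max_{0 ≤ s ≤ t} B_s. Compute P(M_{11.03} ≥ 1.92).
P(M_{11.03} ≥ 1.92) = 2·P(B_{11.03} ≥ 1.92) = 2(1 − Φ(1.92/√11.03)) ≈ 0.5632

By the reflection principle for Brownian motion, P(M_t ≥ a) = 2 · P(B_t ≥ a) for a ≥ 0. Since B_t ~ N(0, t), P(B_t ≥ 1.92) = 1 − Φ(1.92/√t) = 1 − Φ(1.92/√11.03) = 1 − Φ(0.5781). So
  P(M_{11.03} ≥ 1.92) = 2(1 − Φ(0.5781)) ≈ 0.5632.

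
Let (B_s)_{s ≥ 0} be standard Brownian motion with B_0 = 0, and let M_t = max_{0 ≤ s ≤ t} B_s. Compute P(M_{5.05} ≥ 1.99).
P(M_{5.05} ≥ 1.99) = 2·P(B_{5.05} ≥ 1.99) = 2(1 − Φ(1.99/√5.05)) ≈ 0.3759

By the reflection principle for Brownian motion, P(M_t ≥ a) = 2 · P(B_t ≥ a) for a ≥ 0. Since B_t ~ N(0, t), P(B_t ≥ 1.99) = 1 − Φ(1.99/√t) = 1 − Φ(1.99/√5.05) = 1 − Φ(0.8855). So
  P(M_{5.05} ≥ 1.99) = 2(1 − Φ(0.8855)) ≈ 0.3759.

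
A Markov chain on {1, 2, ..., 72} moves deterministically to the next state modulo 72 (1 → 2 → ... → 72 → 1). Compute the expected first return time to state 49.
E[T_49 | X_0 = 49] = 72

The chain cycles deterministically, so starting at state 49 it returns in exactly 72 steps. Equivalently, the stationary distribution is uniform π_j = 1/72 for every state j, so by Kac's formula E[T_49] = 1/π_49 = 72.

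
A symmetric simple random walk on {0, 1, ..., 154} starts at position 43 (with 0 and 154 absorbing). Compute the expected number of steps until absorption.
E[τ | X_0 = 43] = 4773

Let v_k = E[τ | X_0 = k]. Boundary: v_0 = v_154 = 0. Recurrence: v_k = 1 + (v_{k-1} + v_{k+1})/2 for 1 ≤ k ≤ 153. The particular solution to v_k − (v_{k-1} + v_{k+1})/2 = 1 is v_k = −k^2. Adding homogeneous solution A + B k and matching boundaries gives v_k = k (154 − k). Substituting k = 43: v_43 = 43 · 111 = 4773.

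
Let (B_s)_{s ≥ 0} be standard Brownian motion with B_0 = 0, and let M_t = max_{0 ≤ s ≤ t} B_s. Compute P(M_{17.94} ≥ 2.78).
P(M_{17.94} ≥ 2.78) = 2·P(B_{17.94} ≥ 2.78) = 2(1 − Φ(2.78/√17.94)) ≈ 0.5116

By the reflection principle for Brownian motion, P(M_t ≥ a) = 2 · P(B_t ≥ a) for a ≥ 0. Since B_t ~ N(0, t), P(B_t ≥ 2.78) = 1 − Φ(2.78/√t) = 1 − Φ(2.78/√17.94) = 1 − Φ(0.6563). So
  P(M_{17.94} ≥ 2.78) = 2(1 − Φ(0.6563)) ≈ 0.5116.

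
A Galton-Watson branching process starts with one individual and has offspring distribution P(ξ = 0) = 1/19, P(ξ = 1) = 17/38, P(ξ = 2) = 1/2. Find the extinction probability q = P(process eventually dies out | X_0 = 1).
q = 2/19

The pgf is f(s) = 1/19 + 17/38·s + 1/2·s². The extinction probability q is the smallest fixed point of f in [0, 1]. Setting s = f(s):
  1/2·s² + (17/38 − 1)·s + 1/19 = 0
  1/2·s² − (1/19 + 1/2)·s + 1/19 = 0
which factors as (s − 1)·(1/2·s − 1/19) = 0, giving roots s = 1 and s = (1/19)/(1/2) = 2/19.
Mean offspring μ = 17/38 + 2·1/2 = 55/38 > 1 (supercritical), so q < 1. The extinction probability is the smaller root: q = (1/19)/(1/2) = 2/19.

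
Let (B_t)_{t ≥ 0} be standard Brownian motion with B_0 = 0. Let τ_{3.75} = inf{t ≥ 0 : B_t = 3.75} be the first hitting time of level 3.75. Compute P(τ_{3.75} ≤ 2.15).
P(τ_{3.75} ≤ 2.15) = 2(1 − Φ(3.75/√2.15)) = 2(1 − Φ(2.5575)) ≈ 0.0105

By the reflection principle for standard BM, P(τ_b ≤ t) = 2 · P(B_t ≥ b). Since B_t ~ N(0, t), P(B_t ≥ 3.75) = 1 − Φ(3.75/√t) = 1 − Φ(3.75/√2.15) = 1 − Φ(2.5575) ≈ 0.00527. Doubling: P(τ_{3.75} ≤ 2.15) ≈ 2 · 0.00527 = 0.01054 ≈ 0.0105.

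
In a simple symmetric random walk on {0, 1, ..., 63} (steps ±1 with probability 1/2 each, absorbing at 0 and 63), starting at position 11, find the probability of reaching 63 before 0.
P(hit 63 before 0) = 11/63

Let u_k = P(hit 63 before 0 | start at k). Then u_0 = 0, u_63 = 1, and u_k = u_{k-1}/2 + u_{k+1}/2 for 1 ≤ k ≤ 62. This harmonic recurrence is solved by u_k = k/63, giving u_11 = 11/63.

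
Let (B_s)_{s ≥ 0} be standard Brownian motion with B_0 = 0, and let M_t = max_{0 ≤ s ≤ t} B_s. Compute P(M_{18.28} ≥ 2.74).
P(M_{18.28} ≥ 2.74) = 2·P(B_{18.28} ≥ 2.74) = 2(1 − Φ(2.74/√18.28)) ≈ 0.5216

By the reflection principle for Brownian motion, P(M_t ≥ a) = 2 · P(B_t ≥ a) for a ≥ 0. Since B_t ~ N(0, t), P(B_t ≥ 2.74) = 1 − Φ(2.74/√t) = 1 − Φ(2.74/√18.28) = 1 − Φ(0.6409). So
  P(M_{18.28} ≥ 2.74) = 2(1 − Φ(0.6409)) ≈ 0.5216.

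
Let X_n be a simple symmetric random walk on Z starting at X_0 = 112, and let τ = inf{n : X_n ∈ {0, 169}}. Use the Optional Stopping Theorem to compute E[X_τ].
E[X_τ] = 112

X_n is a martingale and τ is a bounded-mean stopping time (indeed τ is finite a.s. with bounded expectation since the walk is in a bounded region). By the OST, E[X_τ] = E[X_0] = 112. Equivalently: E[X_τ] = 169 · P(hit 169 first) + 0 · P(hit 0 first) = 169 · (112/169) = 112.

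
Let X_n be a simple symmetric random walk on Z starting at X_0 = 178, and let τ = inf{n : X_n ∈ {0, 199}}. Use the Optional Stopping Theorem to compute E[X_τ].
E[X_τ] = 178

X_n is a martingale and τ is a bounded-mean stopping time (indeed τ is finite a.s. with bounded expectation since the walk is in a bounded region). By the OST, E[X_τ] = E[X_0] = 178. Equivalently: E[X_τ] = 199 · P(hit 199 first) + 0 · P(hit 0 first) = 199 · (178/199) = 178.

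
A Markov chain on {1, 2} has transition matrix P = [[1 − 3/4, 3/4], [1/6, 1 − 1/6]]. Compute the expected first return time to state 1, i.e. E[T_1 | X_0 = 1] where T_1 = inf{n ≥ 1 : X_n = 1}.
E[T_1 | X_0 = 1] = 1/π_1 = 11/2

For an irreducible recurrent Markov chain with stationary distribution π, E[T_i | X_0 = i] = 1/π_i (Kac's formula). Here π_1 = (1/6)/(3/4 + 1/6) = (1/6)/(11/12) = 2/11, so E[T_1 | X_0 = 1] = 1/π_1 = (3/4 + 1/6)/(1/6) = (11/12)/(1/6) = 11/2.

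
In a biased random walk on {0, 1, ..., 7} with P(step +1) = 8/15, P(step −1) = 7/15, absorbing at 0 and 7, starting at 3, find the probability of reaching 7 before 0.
P(hit 7 before 0) = (1 − (7/8)^3) / (1 − (7/8)^7) = 692224/1273609

Let u_k denote P(reach 7 before 0 | start at k). Boundary: u_0 = 0, u_7 = 1. Recurrence: u_k = 8/15·u_{k+1} + 7/15·u_{k-1} for 1 ≤ k ≤ 6. Try u_k = A + B·r^k with r = q/p = (7/15)/(8/15) = 7/8. Substitution satisfies the recurrence; boundary conditions give:
  u_k = (1 − r^k) / (1 − r^N) = (1 − (7/8)^3) / (1 − (7/8)^7) = 692224/1273609.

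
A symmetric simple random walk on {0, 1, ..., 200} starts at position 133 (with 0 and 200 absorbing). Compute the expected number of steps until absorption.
E[τ | X_0 = 133] = 8911

Let v_k = E[τ | X_0 = k]. Boundary: v_0 = v_200 = 0. Recurrence: v_k = 1 + (v_{k-1} + v_{k+1})/2 for 1 ≤ k ≤ 199. The particular solution to v_k − (v_{k-1} + v_{k+1})/2 = 1 is v_k = −k^2. Adding homogeneous solution A + B k and matching boundaries gives v_k = k (200 − k). Substituting k = 133: v_133 = 133 · 67 = 8911.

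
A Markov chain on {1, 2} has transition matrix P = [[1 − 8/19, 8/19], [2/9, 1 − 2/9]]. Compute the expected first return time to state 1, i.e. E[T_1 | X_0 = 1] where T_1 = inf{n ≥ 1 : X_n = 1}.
E[T_1 | X_0 = 1] = 1/π_1 = 55/19

For an irreducible recurrent Markov chain with stationary distribution π, E[T_i | X_0 = i] = 1/π_i (Kac's formula). Here π_1 = (2/9)/(8/19 + 2/9) = (2/9)/(110/171) = 19/55, so E[T_1 | X_0 = 1] = 1/π_1 = (8/19 + 2/9)/(2/9) = (110/171)/(2/9) = 55/19.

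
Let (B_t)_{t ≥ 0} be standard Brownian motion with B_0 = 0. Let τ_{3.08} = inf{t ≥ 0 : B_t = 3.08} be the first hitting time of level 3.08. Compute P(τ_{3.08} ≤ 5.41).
P(τ_{3.08} ≤ 5.41) = 2(1 − Φ(3.08/√5.41)) = 2(1 − Φ(1.3242)) ≈ 0.1854

By the reflection principle for standard BM, P(τ_b ≤ t) = 2 · P(B_t ≥ b). Since B_t ~ N(0, t), P(B_t ≥ 3.08) = 1 − Φ(3.08/√t) = 1 − Φ(3.08/√5.41) = 1 − Φ(1.3242) ≈ 0.09272. Doubling: P(τ_{3.08} ≤ 5.41) ≈ 2 · 0.09272 = 0.18544 ≈ 0.1854.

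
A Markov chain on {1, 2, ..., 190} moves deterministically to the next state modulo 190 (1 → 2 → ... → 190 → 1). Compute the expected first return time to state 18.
E[T_18 | X_0 = 18] = 190

The chain cycles deterministically, so starting at state 18 it returns in exactly 190 steps. Equivalently, the stationary distribution is uniform π_j = 1/190 for every state j, so by Kac's formula E[T_18] = 1/π_18 = 190.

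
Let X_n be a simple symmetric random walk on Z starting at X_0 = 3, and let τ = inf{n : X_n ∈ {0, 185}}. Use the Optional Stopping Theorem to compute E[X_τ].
E[X_τ] = 3

X_n is a martingale and τ is a bounded-mean stopping time (indeed τ is finite a.s. with bounded expectation since the walk is in a bounded region). By the OST, E[X_τ] = E[X_0] = 3. Equivalently: E[X_τ] = 185 · P(hit 185 first) + 0 · P(hit 0 first) = 185 · (3/185) = 3.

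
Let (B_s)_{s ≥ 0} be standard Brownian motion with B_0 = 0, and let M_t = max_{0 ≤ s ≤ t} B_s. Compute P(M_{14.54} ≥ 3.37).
P(M_{14.54} ≥ 3.37) = 2·P(B_{14.54} ≥ 3.37) = 2(1 − Φ(3.37/√14.54)) ≈ 0.3768

By the reflection principle for Brownian motion, P(M_t ≥ a) = 2 · P(B_t ≥ a) for a ≥ 0. Since B_t ~ N(0, t), P(B_t ≥ 3.37) = 1 − Φ(3.37/√t) = 1 − Φ(3.37/√14.54) = 1 − Φ(0.8838). So
  P(M_{14.54} ≥ 3.37) = 2(1 − Φ(0.8838)) ≈ 0.3768.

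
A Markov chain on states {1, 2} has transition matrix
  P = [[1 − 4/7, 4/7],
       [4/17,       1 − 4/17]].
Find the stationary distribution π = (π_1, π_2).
π_1 = 7/24, π_2 = 17/24

Solve πP = π with π_1 + π_2 = 1. From πP = π: π_1 · (1 − 4/7) + π_2 · 4/17 = π_1 ⇒ π_2 · 4/17 = π_1 · 4/7 ⇒ π_2/π_1 = (4/7)/(4/17) = 17/7. Together with π_1 + π_2 = 1:
  π_1 = (4/17)/(4/7 + 4/17) = (4/17)/(96/119) = 7/24,
  π_2 = (4/7)/(4/7 + 4/17) = (4/7)/(96/119) = 17/24.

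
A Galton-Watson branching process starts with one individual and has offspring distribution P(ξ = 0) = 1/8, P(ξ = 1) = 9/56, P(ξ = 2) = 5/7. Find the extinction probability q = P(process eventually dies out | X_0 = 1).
q = 7/40

The pgf is f(s) = 1/8 + 9/56·s + 5/7·s². The extinction probability q is the smallest fixed point of f in [0, 1]. Setting s = f(s):
  5/7·s² + (9/56 − 1)·s + 1/8 = 0
  5/7·s² − (1/8 + 5/7)·s + 1/8 = 0
which factors as (s − 1)·(5/7·s − 1/8) = 0, giving roots s = 1 and s = (1/8)/(5/7) = 7/40.
Mean offspring μ = 9/56 + 2·5/7 = 89/56 > 1 (supercritical), so q < 1. The extinction probability is the smaller root: q = (1/8)/(5/7) = 7/40.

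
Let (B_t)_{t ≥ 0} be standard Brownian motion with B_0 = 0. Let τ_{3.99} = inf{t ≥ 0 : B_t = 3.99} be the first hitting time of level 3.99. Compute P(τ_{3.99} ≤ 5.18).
P(τ_{3.99} ≤ 5.18) = 2(1 − Φ(3.99/√5.18)) = 2(1 − Φ(1.7531)) ≈ 0.0796

By the reflection principle for standard BM, P(τ_b ≤ t) = 2 · P(B_t ≥ b). Since B_t ~ N(0, t), P(B_t ≥ 3.99) = 1 − Φ(3.99/√t) = 1 − Φ(3.99/√5.18) = 1 − Φ(1.7531) ≈ 0.03979. Doubling: P(τ_{3.99} ≤ 5.18) ≈ 2 · 0.03979 = 0.07958 ≈ 0.0796.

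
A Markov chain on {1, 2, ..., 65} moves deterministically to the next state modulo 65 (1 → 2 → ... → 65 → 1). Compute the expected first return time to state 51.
E[T_51 | X_0 = 51] = 65

The chain cycles deterministically, so starting at state 51 it returns in exactly 65 steps. Equivalently, the stationary distribution is uniform π_j = 1/65 for every state j, so by Kac's formula E[T_51] = 1/π_51 = 65.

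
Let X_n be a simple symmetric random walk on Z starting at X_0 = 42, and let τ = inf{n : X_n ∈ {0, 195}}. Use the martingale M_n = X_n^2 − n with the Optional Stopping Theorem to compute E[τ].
E[τ] = 6426

M_n = X_n^2 − n is a martingale (since E[X_{n+1}^2 | F_n] = X_n^2 + 1). By OST (τ has finite mean in a bounded region), E[M_τ] = E[M_0] = X_0^2 − 0 = 42^2 = 1764. Also E[M_τ] = E[X_τ^2] − E[τ]. The walk exits at 0 or 195, with P(hit 195 first) = 42/195, so E[X_τ^2] = 195^2 · 42/195 + 0 = 8190. Thus E[τ] = E[X_τ^2] − E[M_τ] = 8190 − 1764 = 6426 = 42(195 − 42) = 6426.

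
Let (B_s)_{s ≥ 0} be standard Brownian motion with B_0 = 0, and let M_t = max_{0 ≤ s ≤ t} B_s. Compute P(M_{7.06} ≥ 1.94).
P(M_{7.06} ≥ 1.94) = 2·P(B_{7.06} ≥ 1.94) = 2(1 − Φ(1.94/√7.06)) ≈ 0.4653

By the reflection principle for Brownian motion, P(M_t ≥ a) = 2 · P(B_t ≥ a) for a ≥ 0. Since B_t ~ N(0, t), P(B_t ≥ 1.94) = 1 − Φ(1.94/√t) = 1 − Φ(1.94/√7.06) = 1 − Φ(0.7301). So
  P(M_{7.06} ≥ 1.94) = 2(1 − Φ(0.7301)) ≈ 0.4653.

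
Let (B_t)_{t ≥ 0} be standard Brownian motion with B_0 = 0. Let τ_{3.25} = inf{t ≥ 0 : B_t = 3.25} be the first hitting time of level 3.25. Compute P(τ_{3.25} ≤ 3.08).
P(τ_{3.25} ≤ 3.08) = 2(1 − Φ(3.25/√3.08)) = 2(1 − Φ(1.8519)) ≈ 0.0640

By the reflection principle for standard BM, P(τ_b ≤ t) = 2 · P(B_t ≥ b). Since B_t ~ N(0, t), P(B_t ≥ 3.25) = 1 − Φ(3.25/√t) = 1 − Φ(3.25/√3.08) = 1 − Φ(1.8519) ≈ 0.03202. Doubling: P(τ_{3.25} ≤ 3.08) ≈ 2 · 0.03202 = 0.06404 ≈ 0.0640.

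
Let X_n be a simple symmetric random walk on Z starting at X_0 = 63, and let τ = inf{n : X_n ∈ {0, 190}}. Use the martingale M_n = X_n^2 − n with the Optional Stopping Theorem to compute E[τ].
E[τ] = 8001

M_n = X_n^2 − n is a martingale (since E[X_{n+1}^2 | F_n] = X_n^2 + 1). By OST (τ has finite mean in a bounded region), E[M_τ] = E[M_0] = X_0^2 − 0 = 63^2 = 3969. Also E[M_τ] = E[X_τ^2] − E[τ]. The walk exits at 0 or 190, with P(hit 190 first) = 63/190, so E[X_τ^2] = 190^2 · 63/190 + 0 = 11970. Thus E[τ] = E[X_τ^2] − E[M_τ] = 11970 − 3969 = 8001 = 63(190 − 63) = 8001.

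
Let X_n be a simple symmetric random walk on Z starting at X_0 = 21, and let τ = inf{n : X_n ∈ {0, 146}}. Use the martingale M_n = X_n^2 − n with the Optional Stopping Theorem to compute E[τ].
E[τ] = 2625

M_n = X_n^2 − n is a martingale (since E[X_{n+1}^2 | F_n] = X_n^2 + 1). By OST (τ has finite mean in a bounded region), E[M_τ] = E[M_0] = X_0^2 − 0 = 21^2 = 441. Also E[M_τ] = E[X_τ^2] − E[τ]. The walk exits at 0 or 146, with P(hit 146 first) = 21/146, so E[X_τ^2] = 146^2 · 21/146 + 0 = 3066. Thus E[τ] = E[X_τ^2] − E[M_τ] = 3066 − 441 = 2625 = 21(146 − 21) = 2625.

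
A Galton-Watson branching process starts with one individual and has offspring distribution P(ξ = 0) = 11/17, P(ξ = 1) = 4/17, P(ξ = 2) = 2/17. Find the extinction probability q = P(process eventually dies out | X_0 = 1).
q = 1

Mean offspring μ = 0·11/17 + 1·4/17 + 2·2/17 = 8/17 ≤ 1. For μ ≤ 1 with offspring not concentrated at 1, the Galton-Watson process goes extinct almost surely, so q = 1.
(Algebraic check: The pgf is f(s) = 11/17 + 4/17·s + 2/17·s². The extinction probability q is the smallest fixed point of f in [0, 1]. Setting s = f(s):
  2/17·s² + (4/17 − 1)·s + 11/17 = 0
  2/17·s² − (11/17 + 2/17)·s + 11/17 = 0
which factors as (s − 1)·(2/17·s − 11/17) = 0, giving roots s = 1 and s = (11/17)/(2/17) = 11/2. Since 11/2 ≥ 1, the smallest root in [0, 1] is s = 1.)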